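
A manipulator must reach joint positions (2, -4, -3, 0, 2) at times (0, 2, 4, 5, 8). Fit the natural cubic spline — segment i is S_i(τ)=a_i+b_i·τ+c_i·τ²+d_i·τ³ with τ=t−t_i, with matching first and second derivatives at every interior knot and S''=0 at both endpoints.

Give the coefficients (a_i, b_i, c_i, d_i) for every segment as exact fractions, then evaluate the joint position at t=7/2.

  seg 0: a=2 b=-3815/1032 c=0 d=719/4128
  seg 1: a=-4 b=-829/516 c=719/688 d=17/4128
  seg 2: a=-3 b=2707/1032 c=46/43 d=-715/1032
  seg 3: a=0 b=1385/516 c=-347/344 d=347/3096
S(7/2) = -44523/11008

Δ: Δ0=-3, Δ1=1/2, Δ2=3, Δ3=2/3
row 1: diag=8, rhs=21; c'=1/4, d'=21/8
row 2: denom=6−2·1/4=11/2; d'=(15−2·21/8)/(11/2)=39/22
row 3: denom=8−1·2/11=86/11; d'=(-14−1·39/22)/(86/11)=-347/172
back: M3=-347/172
back: M2=39/22−2/11·-347/172=92/43
back: M1=21/8−1/4·92/43=719/344
M: M0=0, M1=719/344, M2=92/43, M3=-347/172, M4=0
seg 0: a=2, c=M0/2=0, d=(M1−M0)/(6·2)=719/4128, b=Δ0−h0·(2M0+M1)/6=-3815/1032
seg 1: a=-4, c=M1/2=719/688, d=(M2−M1)/(6·2)=17/4128, b=Δ1−h1·(2M1+M2)/6=-829/516
seg 2: a=-3, c=M2/2=46/43, d=(M3−M2)/(6·1)=-715/1032, b=Δ2−h2·(2M2+M3)/6=2707/1032
seg 3: a=0, c=M3/2=-347/344, d=(M4−M3)/(6·3)=347/3096, b=Δ3−h3·(2M3+M4)/6=1385/516
t_q=7/2 → seg 1, τ=3/2; S=-4+-829/516·τ+719/688·τ²+17/4128·τ³=-44523/11008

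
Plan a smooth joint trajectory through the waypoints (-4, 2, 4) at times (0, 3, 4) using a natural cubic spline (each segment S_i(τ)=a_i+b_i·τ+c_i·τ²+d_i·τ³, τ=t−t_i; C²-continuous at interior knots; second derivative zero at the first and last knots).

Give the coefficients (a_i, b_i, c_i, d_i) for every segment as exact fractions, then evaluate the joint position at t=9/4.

  seg 0: a=-4 b=2 c=0 d=0
  seg 1: a=2 b=2 c=0 d=0
S(9/4) = 1/2

Δ: Δ0=2, Δ1=2
row 1: diag=8, rhs=0; c'=1/8, d'=0
back: M1=0
M: M0=0, M1=0, M2=0
seg 0: a=-4, c=M0/2=0, d=(M1−M0)/(6·3)=0, b=Δ0−h0·(2M0+M1)/6=2
seg 1: a=2, c=M1/2=0, d=(M2−M1)/(6·1)=0, b=Δ1−h1·(2M1+M2)/6=2
t_q=9/4 → seg 0, τ=9/4; S=-4+2·τ+0·τ²+0·τ³=1/2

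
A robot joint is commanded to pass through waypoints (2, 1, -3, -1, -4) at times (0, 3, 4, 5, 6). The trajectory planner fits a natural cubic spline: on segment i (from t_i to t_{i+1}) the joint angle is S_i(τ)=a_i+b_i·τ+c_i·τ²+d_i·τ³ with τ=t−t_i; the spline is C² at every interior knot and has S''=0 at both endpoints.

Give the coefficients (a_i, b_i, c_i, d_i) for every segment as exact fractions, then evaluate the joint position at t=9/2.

Δ: Δ0=-1/3, Δ1=-4, Δ2=2, Δ3=-3
row 1: diag=8, rhs=-22; c'=1/8, d'=-11/4
row 2: denom=4−1·1/8=31/8; d'=(36−1·-11/4)/(31/8)=10
row 3: denom=4−1·8/31=116/31; d'=(-30−1·10)/(116/31)=-310/29
back: M3=-310/29
back: M2=10−8/31·-310/29=370/29
back: M1=-11/4−1/8·370/29=-126/29
M: M0=0, M1=-126/29, M2=370/29, M3=-310/29, M4=0
seg 0: a=2, c=M0/2=0, d=(M1−M0)/(6·3)=-7/29, b=Δ0−h0·(2M0+M1)/6=160/87
seg 1: a=1, c=M1/2=-63/29, d=(M2−M1)/(6·1)=248/87, b=Δ1−h1·(2M1+M2)/6=-407/87
seg 2: a=-3, c=M2/2=185/29, d=(M3−M2)/(6·1)=-340/87, b=Δ2−h2·(2M2+M3)/6=-41/87
seg 3: a=-1, c=M3/2=-155/29, d=(M4−M3)/(6·1)=155/87, b=Δ3−h3·(2M3+M4)/6=49/87
t_q=9/2 → seg 2, τ=1/2; S=-3+-41/87·τ+185/29·τ²+-340/87·τ³=-247/116

  seg 0: a=2 b=160/87 c=0 d=-7/29
  seg 1: a=1 b=-407/87 c=-63/29 d=248/87
  seg 2: a=-3 b=-41/87 c=185/29 d=-340/87
  seg 3: a=-1 b=49/87 c=-155/29 d=155/87
S(9/2) = -247/116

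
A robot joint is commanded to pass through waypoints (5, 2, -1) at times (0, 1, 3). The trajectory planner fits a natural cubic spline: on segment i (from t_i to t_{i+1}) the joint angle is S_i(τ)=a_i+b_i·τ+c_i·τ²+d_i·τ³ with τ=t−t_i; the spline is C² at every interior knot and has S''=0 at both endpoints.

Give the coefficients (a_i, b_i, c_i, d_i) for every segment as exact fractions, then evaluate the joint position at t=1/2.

  seg 0: a=5 b=-13/4 c=0 d=1/4
  seg 1: a=2 b=-5/2 c=3/4 d=-1/8
S(1/2) = 109/32

Δ: Δ0=-3, Δ1=-3/2
row 1: diag=6, rhs=9; c'=1/3, d'=3/2
back: M1=3/2
M: M0=0, M1=3/2, M2=0
seg 0: a=5, c=M0/2=0, d=(M1−M0)/(6·1)=1/4, b=Δ0−h0·(2M0+M1)/6=-13/4
seg 1: a=2, c=M1/2=3/4, d=(M2−M1)/(6·2)=-1/8, b=Δ1−h1·(2M1+M2)/6=-5/2
t_q=1/2 → seg 0, τ=1/2; S=5+-13/4·τ+0·τ²+1/4·τ³=109/32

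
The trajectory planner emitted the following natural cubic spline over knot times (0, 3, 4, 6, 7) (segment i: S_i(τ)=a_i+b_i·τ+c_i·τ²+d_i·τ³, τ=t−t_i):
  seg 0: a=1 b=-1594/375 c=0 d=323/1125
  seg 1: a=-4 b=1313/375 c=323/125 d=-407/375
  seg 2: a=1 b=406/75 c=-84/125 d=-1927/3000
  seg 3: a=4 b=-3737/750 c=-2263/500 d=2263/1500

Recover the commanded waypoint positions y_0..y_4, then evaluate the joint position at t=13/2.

y_0=1 y_1=-4 y_2=1 y_3=4 y_4=-4
S(13/2) = 2263/4000

y_0 = S_0(0) = a_0 = 1
y_1 = S_1(0) = a_1 = -4
y_2 = S_2(0) = a_2 = 1
y_3 = S_3(0) = a_3 = 4
y_4 = S_3(1) = -4
t_q=13/2 is in segment 3 (τ=1/2); S_3(τ)=2263/4000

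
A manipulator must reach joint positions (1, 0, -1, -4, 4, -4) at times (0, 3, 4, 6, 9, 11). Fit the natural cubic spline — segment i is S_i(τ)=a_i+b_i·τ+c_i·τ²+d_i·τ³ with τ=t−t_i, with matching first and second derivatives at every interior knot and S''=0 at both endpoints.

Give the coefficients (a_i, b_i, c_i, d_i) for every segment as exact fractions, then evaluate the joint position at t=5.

  seg 0: a=1 b=-1627/7914 c=0 d=-337/23742
  seg 1: a=0 b=-2330/3957 c=-337/2638 d=-2243/7914
  seg 2: a=-1 b=-13411/7914 c=-1290/1319 d=4255/7914
  seg 3: a=-4 b=6689/7914 c=2965/1319 d=-12985/23742
  seg 4: a=4 b=-1718/3957 c=-7055/2638 d=7055/15828
S(5) = -4135/1319

Δ: Δ0=-1/3, Δ1=-1, Δ2=-3/2, Δ3=8/3, Δ4=-4
row 1: diag=8, rhs=-4; c'=1/8, d'=-1/2
row 2: denom=6−1·1/8=47/8; d'=(-3−1·-1/2)/(47/8)=-20/47
row 3: denom=10−2·16/47=438/47; d'=(25−2·-20/47)/(438/47)=405/146
row 4: denom=10−3·47/146=1319/146; d'=(-40−3·405/146)/(1319/146)=-7055/1319
back: M4=-7055/1319
back: M3=405/146−47/146·-7055/1319=5930/1319
back: M2=-20/47−16/47·5930/1319=-2580/1319
back: M1=-1/2−1/8·-2580/1319=-337/1319
M: M0=0, M1=-337/1319, M2=-2580/1319, M3=5930/1319, M4=-7055/1319, M5=0
seg 0: a=1, c=M0/2=0, d=(M1−M0)/(6·3)=-337/23742, b=Δ0−h0·(2M0+M1)/6=-1627/7914
seg 1: a=0, c=M1/2=-337/2638, d=(M2−M1)/(6·1)=-2243/7914, b=Δ1−h1·(2M1+M2)/6=-2330/3957
seg 2: a=-1, c=M2/2=-1290/1319, d=(M3−M2)/(6·2)=4255/7914, b=Δ2−h2·(2M2+M3)/6=-13411/7914
seg 3: a=-4, c=M3/2=2965/1319, d=(M4−M3)/(6·3)=-12985/23742, b=Δ3−h3·(2M3+M4)/6=6689/7914
seg 4: a=4, c=M4/2=-7055/2638, d=(M5−M4)/(6·2)=7055/15828, b=Δ4−h4·(2M4+M5)/6=-1718/3957
t_q=5 → seg 2, τ=1; S=-1+-13411/7914·τ+-1290/1319·τ²+4255/7914·τ³=-4135/1319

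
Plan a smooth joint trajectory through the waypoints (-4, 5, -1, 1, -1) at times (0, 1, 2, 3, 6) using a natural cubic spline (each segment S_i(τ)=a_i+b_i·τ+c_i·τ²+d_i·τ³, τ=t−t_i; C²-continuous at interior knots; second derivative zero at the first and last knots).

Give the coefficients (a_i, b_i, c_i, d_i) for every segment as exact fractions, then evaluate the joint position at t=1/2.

Δ: Δ0=9, Δ1=-6, Δ2=2, Δ3=-2/3
row 1: diag=4, rhs=-90; c'=1/4, d'=-45/2
row 2: denom=4−1·1/4=15/4; d'=(48−1·-45/2)/(15/4)=94/5
row 3: denom=8−1·4/15=116/15; d'=(-16−1·94/5)/(116/15)=-9/2
back: M3=-9/2
back: M2=94/5−4/15·-9/2=20
back: M1=-45/2−1/4·20=-55/2
M: M0=0, M1=-55/2, M2=20, M3=-9/2, M4=0
seg 0: a=-4, c=M0/2=0, d=(M1−M0)/(6·1)=-55/12, b=Δ0−h0·(2M0+M1)/6=163/12
seg 1: a=5, c=M1/2=-55/4, d=(M2−M1)/(6·1)=95/12, b=Δ1−h1·(2M1+M2)/6=-1/6
seg 2: a=-1, c=M2/2=10, d=(M3−M2)/(6·1)=-49/12, b=Δ2−h2·(2M2+M3)/6=-47/12
seg 3: a=1, c=M3/2=-9/4, d=(M4−M3)/(6·3)=1/4, b=Δ3−h3·(2M3+M4)/6=23/6
t_q=1/2 → seg 0, τ=1/2; S=-4+163/12·τ+0·τ²+-55/12·τ³=71/32

  seg 0: a=-4 b=163/12 c=0 d=-55/12
  seg 1: a=5 b=-1/6 c=-55/4 d=95/12
  seg 2: a=-1 b=-47/12 c=10 d=-49/12
  seg 3: a=1 b=23/6 c=-9/4 d=1/4
S(1/2) = 71/32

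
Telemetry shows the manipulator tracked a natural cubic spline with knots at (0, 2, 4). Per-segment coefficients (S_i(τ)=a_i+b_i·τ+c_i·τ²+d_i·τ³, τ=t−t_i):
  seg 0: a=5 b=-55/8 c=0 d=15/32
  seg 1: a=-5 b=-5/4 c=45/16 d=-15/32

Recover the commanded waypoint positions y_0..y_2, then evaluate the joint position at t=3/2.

y_0 = S_0(0) = a_0 = 5
y_1 = S_1(0) = a_1 = -5
y_2 = S_1(2) = 0
t_q=3/2 is in segment 0 (τ=3/2); S_0(τ)=-955/256

y_0=5 y_1=-5 y_2=0
S(3/2) = -955/256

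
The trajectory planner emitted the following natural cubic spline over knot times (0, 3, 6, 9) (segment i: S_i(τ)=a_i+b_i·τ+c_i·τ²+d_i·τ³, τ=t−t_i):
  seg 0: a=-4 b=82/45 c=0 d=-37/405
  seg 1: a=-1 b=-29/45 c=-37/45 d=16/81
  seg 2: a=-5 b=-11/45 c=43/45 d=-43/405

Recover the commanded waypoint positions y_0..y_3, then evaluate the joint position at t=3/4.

y_0 = S_0(0) = a_0 = -4
y_1 = S_1(0) = a_1 = -1
y_2 = S_2(0) = a_2 = -5
y_3 = S_2(3) = 0
t_q=3/4 is in segment 0 (τ=3/4); S_0(τ)=-171/64

y_0=-4 y_1=-1 y_2=-5 y_3=0
S(3/4) = -171/64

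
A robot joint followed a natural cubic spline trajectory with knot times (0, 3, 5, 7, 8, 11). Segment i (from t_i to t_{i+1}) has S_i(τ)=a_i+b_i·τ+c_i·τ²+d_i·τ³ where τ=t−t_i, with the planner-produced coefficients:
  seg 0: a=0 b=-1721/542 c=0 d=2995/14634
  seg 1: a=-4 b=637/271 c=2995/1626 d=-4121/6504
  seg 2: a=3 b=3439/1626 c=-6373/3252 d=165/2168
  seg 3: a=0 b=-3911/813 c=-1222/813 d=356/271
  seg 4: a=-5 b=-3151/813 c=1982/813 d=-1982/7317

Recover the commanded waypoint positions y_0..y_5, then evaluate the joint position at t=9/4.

y_0 = S_0(0) = a_0 = 0
y_1 = S_1(0) = a_1 = -4
y_2 = S_2(0) = a_2 = 3
y_3 = S_3(0) = a_3 = 0
y_4 = S_4(0) = a_4 = -5
y_5 = S_4(3) = -2
t_q=9/4 is in segment 0 (τ=9/4); S_0(τ)=-166959/34688

y_0=0 y_1=-4 y_2=3 y_3=0 y_4=-5 y_5=-2
S(9/4) = -166959/34688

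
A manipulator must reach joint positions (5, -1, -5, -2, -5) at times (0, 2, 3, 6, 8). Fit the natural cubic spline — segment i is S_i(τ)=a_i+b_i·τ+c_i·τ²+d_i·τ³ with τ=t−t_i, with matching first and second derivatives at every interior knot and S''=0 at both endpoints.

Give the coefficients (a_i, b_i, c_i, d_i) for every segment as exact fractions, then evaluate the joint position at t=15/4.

Δ: Δ0=-3, Δ1=-4, Δ2=1, Δ3=-3/2
row 1: diag=6, rhs=-6; c'=1/6, d'=-1
row 2: denom=8−1·1/6=47/6; d'=(30−1·-1)/(47/6)=186/47
row 3: denom=10−3·18/47=416/47; d'=(-15−3·186/47)/(416/47)=-1263/416
back: M3=-1263/416
back: M2=186/47−18/47·-1263/416=1065/208
back: M1=-1−1/6·1065/208=-771/416
M: M0=0, M1=-771/416, M2=1065/208, M3=-1263/416, M4=0
seg 0: a=5, c=M0/2=0, d=(M1−M0)/(6·2)=-257/1664, b=Δ0−h0·(2M0+M1)/6=-991/416
seg 1: a=-1, c=M1/2=-771/832, d=(M2−M1)/(6·1)=967/832, b=Δ1−h1·(2M1+M2)/6=-881/208
seg 2: a=-5, c=M2/2=1065/416, d=(M3−M2)/(6·3)=-29/64, b=Δ2−h2·(2M2+M3)/6=-2165/832
seg 3: a=-2, c=M3/2=-1263/832, d=(M4−M3)/(6·2)=421/1664, b=Δ3−h3·(2M3+M4)/6=109/208
t_q=15/4 → seg 2, τ=3/4; S=-5+-2165/832·τ+1065/416·τ²+-29/64·τ³=-303659/53248

  seg 0: a=5 b=-991/416 c=0 d=-257/1664
  seg 1: a=-1 b=-881/208 c=-771/832 d=967/832
  seg 2: a=-5 b=-2165/832 c=1065/416 d=-29/64
  seg 3: a=-2 b=109/208 c=-1263/832 d=421/1664
S(15/4) = -303659/53248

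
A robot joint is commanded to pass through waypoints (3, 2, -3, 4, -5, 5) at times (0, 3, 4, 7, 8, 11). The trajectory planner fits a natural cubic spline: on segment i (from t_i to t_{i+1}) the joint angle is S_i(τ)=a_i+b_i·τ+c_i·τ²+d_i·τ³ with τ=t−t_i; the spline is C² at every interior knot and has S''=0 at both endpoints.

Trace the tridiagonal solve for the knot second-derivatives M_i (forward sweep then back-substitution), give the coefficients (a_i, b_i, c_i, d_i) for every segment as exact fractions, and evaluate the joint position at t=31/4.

Δ: Δ0=-1/3, Δ1=-5, Δ2=7/3, Δ3=-9, Δ4=10/3
row 1: diag=8, rhs=-28; c'=1/8, d'=-7/2
row 2: denom=8−1·1/8=63/8; d'=(44−1·-7/2)/(63/8)=380/63
row 3: denom=8−3·8/21=48/7; d'=(-68−3·380/63)/(48/7)=-113/9
row 4: denom=8−1·7/48=377/48; d'=(74−1·-113/9)/(377/48)=12464/1131
back: M4=12464/1131
back: M3=-113/9−7/48·12464/1131=-16018/1131
back: M2=380/63−8/21·-16018/1131=4308/377
back: M1=-7/2−1/8·4308/377=-1858/377
M: M0=0, M1=-1858/377, M2=4308/377, M3=-16018/1131, M4=12464/1131, M5=0
seg 0: a=3, c=M0/2=0, d=(M1−M0)/(6·3)=-929/3393, b=Δ0−h0·(2M0+M1)/6=2410/1131
seg 1: a=2, c=M1/2=-929/377, d=(M2−M1)/(6·1)=3083/1131, b=Δ1−h1·(2M1+M2)/6=-5951/1131
seg 2: a=-3, c=M2/2=2154/377, d=(M3−M2)/(6·3)=-499/351, b=Δ2−h2·(2M2+M3)/6=-2276/1131
seg 3: a=4, c=M3/2=-8009/1131, d=(M4−M3)/(6·1)=4747/1131, b=Δ3−h3·(2M3+M4)/6=-6917/1131
seg 4: a=-5, c=M4/2=6232/1131, d=(M5−M4)/(6·3)=-6232/10179, b=Δ4−h4·(2M4+M5)/6=-2898/377
t_q=31/4 → seg 3, τ=3/4; S=4+-6917/1131·τ+-8009/1131·τ²+4747/1131·τ³=-67545/24128

  seg 0: a=3 b=2410/1131 c=0 d=-929/3393
  seg 1: a=2 b=-5951/1131 c=-929/377 d=3083/1131
  seg 2: a=-3 b=-2276/1131 c=2154/377 d=-499/351
  seg 3: a=4 b=-6917/1131 c=-8009/1131 d=4747/1131
  seg 4: a=-5 b=-2898/377 c=6232/1131 d=-6232/10179
S(31/4) = -67545/24128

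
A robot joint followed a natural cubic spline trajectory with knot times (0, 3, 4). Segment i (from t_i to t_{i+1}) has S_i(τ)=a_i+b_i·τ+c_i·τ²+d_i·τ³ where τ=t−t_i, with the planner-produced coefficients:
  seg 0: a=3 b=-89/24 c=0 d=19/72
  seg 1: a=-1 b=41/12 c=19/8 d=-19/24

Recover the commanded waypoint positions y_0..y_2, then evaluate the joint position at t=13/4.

y_0 = S_0(0) = a_0 = 3
y_1 = S_1(0) = a_1 = -1
y_2 = S_1(1) = 4
t_q=13/4 is in segment 1 (τ=1/4); S_1(τ)=-5/512

y_0=3 y_1=-1 y_2=4
S(13/4) = -5/512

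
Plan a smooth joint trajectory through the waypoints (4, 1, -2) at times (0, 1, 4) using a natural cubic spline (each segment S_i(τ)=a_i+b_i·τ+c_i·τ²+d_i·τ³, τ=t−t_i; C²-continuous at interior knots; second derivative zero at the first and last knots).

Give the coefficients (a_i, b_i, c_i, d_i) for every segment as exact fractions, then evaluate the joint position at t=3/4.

  seg 0: a=4 b=-13/4 c=0 d=1/4
  seg 1: a=1 b=-5/2 c=3/4 d=-1/12
S(3/4) = 427/256

Δ: Δ0=-3, Δ1=-1
row 1: diag=8, rhs=12; c'=3/8, d'=3/2
back: M1=3/2
M: M0=0, M1=3/2, M2=0
seg 0: a=4, c=M0/2=0, d=(M1−M0)/(6·1)=1/4, b=Δ0−h0·(2M0+M1)/6=-13/4
seg 1: a=1, c=M1/2=3/4, d=(M2−M1)/(6·3)=-1/12, b=Δ1−h1·(2M1+M2)/6=-5/2
t_q=3/4 → seg 0, τ=3/4; S=4+-13/4·τ+0·τ²+1/4·τ³=427/256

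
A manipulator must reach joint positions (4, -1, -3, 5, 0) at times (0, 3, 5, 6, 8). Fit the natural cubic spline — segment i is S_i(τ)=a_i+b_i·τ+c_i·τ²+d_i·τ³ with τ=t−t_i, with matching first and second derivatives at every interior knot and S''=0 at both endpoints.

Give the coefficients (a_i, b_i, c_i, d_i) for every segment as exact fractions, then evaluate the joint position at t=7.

  seg 0: a=4 b=-679/978 c=0 d=-317/2934
  seg 1: a=-1 b=-1766/489 c=-317/326 d=557/489
  seg 2: a=-3 b=3016/489 c=1911/326 d=-3941/978
  seg 3: a=5 b=5675/978 c=-1015/163 d=1015/978
S(7) = 915/163

Δ: Δ0=-5/3, Δ1=-1, Δ2=8, Δ3=-5/2
row 1: diag=10, rhs=4; c'=1/5, d'=2/5
row 2: denom=6−2·1/5=28/5; d'=(54−2·2/5)/(28/5)=19/2
row 3: denom=6−1·5/28=163/28; d'=(-63−1·19/2)/(163/28)=-2030/163
back: M3=-2030/163
back: M2=19/2−5/28·-2030/163=1911/163
back: M1=2/5−1/5·1911/163=-317/163
M: M0=0, M1=-317/163, M2=1911/163, M3=-2030/163, M4=0
seg 0: a=4, c=M0/2=0, d=(M1−M0)/(6·3)=-317/2934, b=Δ0−h0·(2M0+M1)/6=-679/978
seg 1: a=-1, c=M1/2=-317/326, d=(M2−M1)/(6·2)=557/489, b=Δ1−h1·(2M1+M2)/6=-1766/489
seg 2: a=-3, c=M2/2=1911/326, d=(M3−M2)/(6·1)=-3941/978, b=Δ2−h2·(2M2+M3)/6=3016/489
seg 3: a=5, c=M3/2=-1015/163, d=(M4−M3)/(6·2)=1015/978, b=Δ3−h3·(2M3+M4)/6=5675/978
t_q=7 → seg 3, τ=1; S=5+5675/978·τ+-1015/163·τ²+1015/978·τ³=915/163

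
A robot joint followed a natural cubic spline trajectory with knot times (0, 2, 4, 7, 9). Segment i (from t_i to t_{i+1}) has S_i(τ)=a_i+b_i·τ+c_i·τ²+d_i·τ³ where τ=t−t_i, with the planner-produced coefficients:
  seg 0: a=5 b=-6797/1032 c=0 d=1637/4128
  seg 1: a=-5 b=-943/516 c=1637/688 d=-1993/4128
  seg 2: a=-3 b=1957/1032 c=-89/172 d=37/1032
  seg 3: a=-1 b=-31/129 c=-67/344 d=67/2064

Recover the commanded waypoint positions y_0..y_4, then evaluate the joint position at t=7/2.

y_0 = S_0(0) = a_0 = 5
y_1 = S_1(0) = a_1 = -5
y_2 = S_2(0) = a_2 = -3
y_3 = S_3(0) = a_3 = -1
y_4 = S_3(2) = -2
t_q=7/2 is in segment 1 (τ=3/2); S_1(τ)=-44221/11008

y_0=5 y_1=-5 y_2=-3 y_3=-1 y_4=-2
S(7/2) = -44221/11008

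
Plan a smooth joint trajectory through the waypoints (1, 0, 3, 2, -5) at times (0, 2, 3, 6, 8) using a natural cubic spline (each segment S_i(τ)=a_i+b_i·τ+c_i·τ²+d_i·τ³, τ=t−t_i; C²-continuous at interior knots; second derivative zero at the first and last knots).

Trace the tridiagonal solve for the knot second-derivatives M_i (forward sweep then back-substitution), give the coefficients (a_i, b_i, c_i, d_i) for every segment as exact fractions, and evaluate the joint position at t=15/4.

  seg 0: a=1 b=-1129/624 c=0 d=817/2496
  seg 1: a=0 b=661/312 c=817/416 d=-1351/1248
  seg 2: a=3 b=3493/1248 c=-267/208 d=23/288
  seg 3: a=2 b=-857/312 c=-235/416 d=235/2496
S(15/4) = 117433/26624

Δ: Δ0=-1/2, Δ1=3, Δ2=-1/3, Δ3=-7/2
row 1: diag=6, rhs=21; c'=1/6, d'=7/2
row 2: denom=8−1·1/6=47/6; d'=(-20−1·7/2)/(47/6)=-3
row 3: denom=10−3·18/47=416/47; d'=(-19−3·-3)/(416/47)=-235/208
back: M3=-235/208
back: M2=-3−18/47·-235/208=-267/104
back: M1=7/2−1/6·-267/104=817/208
M: M0=0, M1=817/208, M2=-267/104, M3=-235/208, M4=0
seg 0: a=1, c=M0/2=0, d=(M1−M0)/(6·2)=817/2496, b=Δ0−h0·(2M0+M1)/6=-1129/624
seg 1: a=0, c=M1/2=817/416, d=(M2−M1)/(6·1)=-1351/1248, b=Δ1−h1·(2M1+M2)/6=661/312
seg 2: a=3, c=M2/2=-267/208, d=(M3−M2)/(6·3)=23/288, b=Δ2−h2·(2M2+M3)/6=3493/1248
seg 3: a=2, c=M3/2=-235/416, d=(M4−M3)/(6·2)=235/2496, b=Δ3−h3·(2M3+M4)/6=-857/312
t_q=15/4 → seg 2, τ=3/4; S=3+3493/1248·τ+-267/208·τ²+23/288·τ³=117433/26624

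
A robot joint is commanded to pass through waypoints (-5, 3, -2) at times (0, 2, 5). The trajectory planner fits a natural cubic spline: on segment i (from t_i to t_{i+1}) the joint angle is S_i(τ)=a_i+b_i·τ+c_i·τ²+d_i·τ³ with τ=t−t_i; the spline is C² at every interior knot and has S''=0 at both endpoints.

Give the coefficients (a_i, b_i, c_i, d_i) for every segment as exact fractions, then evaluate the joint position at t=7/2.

Δ: Δ0=4, Δ1=-5/3
row 1: diag=10, rhs=-34; c'=3/10, d'=-17/5
back: M1=-17/5
M: M0=0, M1=-17/5, M2=0
seg 0: a=-5, c=M0/2=0, d=(M1−M0)/(6·2)=-17/60, b=Δ0−h0·(2M0+M1)/6=77/15
seg 1: a=3, c=M1/2=-17/10, d=(M2−M1)/(6·3)=17/90, b=Δ1−h1·(2M1+M2)/6=26/15
t_q=7/2 → seg 1, τ=3/2; S=3+26/15·τ+-17/10·τ²+17/90·τ³=193/80

  seg 0: a=-5 b=77/15 c=0 d=-17/60
  seg 1: a=3 b=26/15 c=-17/10 d=17/90
S(7/2) = 193/80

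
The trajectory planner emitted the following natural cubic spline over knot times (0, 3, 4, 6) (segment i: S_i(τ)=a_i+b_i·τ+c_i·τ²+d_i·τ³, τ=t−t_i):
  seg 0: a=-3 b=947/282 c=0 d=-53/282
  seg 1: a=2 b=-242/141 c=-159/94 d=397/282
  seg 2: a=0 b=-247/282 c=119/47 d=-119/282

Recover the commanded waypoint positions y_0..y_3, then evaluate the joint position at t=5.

y_0=-3 y_1=2 y_2=0 y_3=5
S(5) = 58/47

y_0 = S_0(0) = a_0 = -3
y_1 = S_1(0) = a_1 = 2
y_2 = S_2(0) = a_2 = 0
y_3 = S_2(2) = 5
t_q=5 is in segment 2 (τ=1); S_2(τ)=58/47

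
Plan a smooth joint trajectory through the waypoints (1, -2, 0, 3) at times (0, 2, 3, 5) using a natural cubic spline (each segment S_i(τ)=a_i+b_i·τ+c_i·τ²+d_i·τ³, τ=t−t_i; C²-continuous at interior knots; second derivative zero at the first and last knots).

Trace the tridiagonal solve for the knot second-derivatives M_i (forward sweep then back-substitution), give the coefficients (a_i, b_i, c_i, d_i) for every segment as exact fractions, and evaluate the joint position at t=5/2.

  seg 0: a=1 b=-191/70 c=0 d=43/140
  seg 1: a=-2 b=67/70 c=129/70 d=-4/5
  seg 2: a=0 b=157/70 c=-39/70 d=13/140
S(5/2) = -65/56

Δ: Δ0=-3/2, Δ1=2, Δ2=3/2
row 1: diag=6, rhs=21; c'=1/6, d'=7/2
row 2: denom=6−1·1/6=35/6; d'=(-3−1·7/2)/(35/6)=-39/35
back: M2=-39/35
back: M1=7/2−1/6·-39/35=129/35
M: M0=0, M1=129/35, M2=-39/35, M3=0
seg 0: a=1, c=M0/2=0, d=(M1−M0)/(6·2)=43/140, b=Δ0−h0·(2M0+M1)/6=-191/70
seg 1: a=-2, c=M1/2=129/70, d=(M2−M1)/(6·1)=-4/5, b=Δ1−h1·(2M1+M2)/6=67/70
seg 2: a=0, c=M2/2=-39/70, d=(M3−M2)/(6·2)=13/140, b=Δ2−h2·(2M2+M3)/6=157/70
t_q=5/2 → seg 1, τ=1/2; S=-2+67/70·τ+129/70·τ²+-4/5·τ³=-65/56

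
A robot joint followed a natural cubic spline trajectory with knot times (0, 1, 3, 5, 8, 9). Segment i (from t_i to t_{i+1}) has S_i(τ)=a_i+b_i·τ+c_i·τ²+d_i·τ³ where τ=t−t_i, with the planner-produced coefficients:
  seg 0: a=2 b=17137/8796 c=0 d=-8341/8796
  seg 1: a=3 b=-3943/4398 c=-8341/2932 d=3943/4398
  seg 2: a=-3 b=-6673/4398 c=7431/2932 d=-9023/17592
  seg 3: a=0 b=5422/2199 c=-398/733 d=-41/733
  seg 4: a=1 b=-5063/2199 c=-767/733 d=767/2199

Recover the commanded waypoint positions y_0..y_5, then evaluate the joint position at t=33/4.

y_0=2 y_1=3 y_2=-3 y_3=0 y_4=1 y_5=-2
S(33/4) = 17097/46912

y_0 = S_0(0) = a_0 = 2
y_1 = S_1(0) = a_1 = 3
y_2 = S_2(0) = a_2 = -3
y_3 = S_3(0) = a_3 = 0
y_4 = S_4(0) = a_4 = 1
y_5 = S_4(1) = -2
t_q=33/4 is in segment 4 (τ=1/4); S_4(τ)=17097/46912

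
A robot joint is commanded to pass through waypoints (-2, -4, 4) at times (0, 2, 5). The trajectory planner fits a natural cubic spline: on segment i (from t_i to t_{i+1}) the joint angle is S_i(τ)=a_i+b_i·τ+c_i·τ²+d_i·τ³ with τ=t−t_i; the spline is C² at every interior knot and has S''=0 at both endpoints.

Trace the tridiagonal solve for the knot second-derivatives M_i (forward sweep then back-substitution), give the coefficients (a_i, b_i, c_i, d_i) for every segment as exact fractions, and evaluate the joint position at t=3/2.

Δ: Δ0=-1, Δ1=8/3
row 1: diag=10, rhs=22; c'=3/10, d'=11/5
back: M1=11/5
M: M0=0, M1=11/5, M2=0
seg 0: a=-2, c=M0/2=0, d=(M1−M0)/(6·2)=11/60, b=Δ0−h0·(2M0+M1)/6=-26/15
seg 1: a=-4, c=M1/2=11/10, d=(M2−M1)/(6·3)=-11/90, b=Δ1−h1·(2M1+M2)/6=7/15
t_q=3/2 → seg 0, τ=3/2; S=-2+-26/15·τ+0·τ²+11/60·τ³=-637/160

  seg 0: a=-2 b=-26/15 c=0 d=11/60
  seg 1: a=-4 b=7/15 c=11/10 d=-11/90
S(3/2) = -637/160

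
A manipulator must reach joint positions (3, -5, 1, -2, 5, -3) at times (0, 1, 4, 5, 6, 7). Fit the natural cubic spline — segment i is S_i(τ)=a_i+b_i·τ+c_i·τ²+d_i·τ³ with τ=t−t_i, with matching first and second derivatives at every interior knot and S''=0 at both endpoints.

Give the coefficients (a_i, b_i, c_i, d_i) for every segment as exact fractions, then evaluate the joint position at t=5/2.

Δ: Δ0=-8, Δ1=2, Δ2=-3, Δ3=7, Δ4=-8
row 1: diag=8, rhs=60; c'=3/8, d'=15/2
row 2: denom=8−3·3/8=55/8; d'=(-30−3·15/2)/(55/8)=-84/11
row 3: denom=4−1·8/55=212/55; d'=(60−1·-84/11)/(212/55)=930/53
row 4: denom=4−1·55/212=793/212; d'=(-90−1·930/53)/(793/212)=-22800/793
back: M4=-22800/793
back: M3=930/53−55/212·-22800/793=19830/793
back: M2=-84/11−8/55·19830/793=-8940/793
back: M1=15/2−3/8·-8940/793=9300/793
M: M0=0, M1=9300/793, M2=-8940/793, M3=19830/793, M4=-22800/793, M5=0
seg 0: a=3, c=M0/2=0, d=(M1−M0)/(6·1)=1550/793, b=Δ0−h0·(2M0+M1)/6=-7894/793
seg 1: a=-5, c=M1/2=4650/793, d=(M2−M1)/(6·3)=-3040/2379, b=Δ1−h1·(2M1+M2)/6=-3244/793
seg 2: a=1, c=M2/2=-4470/793, d=(M3−M2)/(6·1)=4795/793, b=Δ2−h2·(2M2+M3)/6=-208/61
seg 3: a=-2, c=M3/2=9915/793, d=(M4−M3)/(6·1)=-7105/793, b=Δ3−h3·(2M3+M4)/6=2741/793
seg 4: a=5, c=M4/2=-11400/793, d=(M5−M4)/(6·1)=3800/793, b=Δ4−h4·(2M4+M5)/6=1256/793
t_q=5/2 → seg 1, τ=3/2; S=-5+-3244/793·τ+4650/793·τ²+-3040/2379·τ³=-3577/1586

  seg 0: a=3 b=-7894/793 c=0 d=1550/793
  seg 1: a=-5 b=-3244/793 c=4650/793 d=-3040/2379
  seg 2: a=1 b=-208/61 c=-4470/793 d=4795/793
  seg 3: a=-2 b=2741/793 c=9915/793 d=-7105/793
  seg 4: a=5 b=1256/793 c=-11400/793 d=3800/793
S(5/2) = -3577/1586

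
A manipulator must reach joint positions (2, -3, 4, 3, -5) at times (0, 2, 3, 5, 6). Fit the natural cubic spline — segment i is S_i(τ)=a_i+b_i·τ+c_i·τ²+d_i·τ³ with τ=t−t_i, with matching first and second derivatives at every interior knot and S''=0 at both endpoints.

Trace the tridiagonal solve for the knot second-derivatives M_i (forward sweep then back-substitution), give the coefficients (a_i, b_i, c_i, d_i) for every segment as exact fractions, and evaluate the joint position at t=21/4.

Δ: Δ0=-5/2, Δ1=7, Δ2=-1/2, Δ3=-8
row 1: diag=6, rhs=57; c'=1/6, d'=19/2
row 2: denom=6−1·1/6=35/6; d'=(-45−1·19/2)/(35/6)=-327/35
row 3: denom=6−2·12/35=186/35; d'=(-45−2·-327/35)/(186/35)=-307/62
back: M3=-307/62
back: M2=-327/35−12/35·-307/62=-237/31
back: M1=19/2−1/6·-237/31=334/31
M: M0=0, M1=334/31, M2=-237/31, M3=-307/62, M4=0
seg 0: a=2, c=M0/2=0, d=(M1−M0)/(6·2)=167/186, b=Δ0−h0·(2M0+M1)/6=-1133/186
seg 1: a=-3, c=M1/2=167/31, d=(M2−M1)/(6·1)=-571/186, b=Δ1−h1·(2M1+M2)/6=871/186
seg 2: a=4, c=M2/2=-237/62, d=(M3−M2)/(6·2)=167/744, b=Δ2−h2·(2M2+M3)/6=581/93
seg 3: a=3, c=M3/2=-307/124, d=(M4−M3)/(6·1)=307/372, b=Δ3−h3·(2M3+M4)/6=-1181/186
t_q=21/4 → seg 3, τ=1/4; S=3+-1181/186·τ+-307/124·τ²+307/372·τ³=10085/7936

  seg 0: a=2 b=-1133/186 c=0 d=167/186
  seg 1: a=-3 b=871/186 c=167/31 d=-571/186
  seg 2: a=4 b=581/93 c=-237/62 d=167/744
  seg 3: a=3 b=-1181/186 c=-307/124 d=307/372
S(21/4) = 10085/7936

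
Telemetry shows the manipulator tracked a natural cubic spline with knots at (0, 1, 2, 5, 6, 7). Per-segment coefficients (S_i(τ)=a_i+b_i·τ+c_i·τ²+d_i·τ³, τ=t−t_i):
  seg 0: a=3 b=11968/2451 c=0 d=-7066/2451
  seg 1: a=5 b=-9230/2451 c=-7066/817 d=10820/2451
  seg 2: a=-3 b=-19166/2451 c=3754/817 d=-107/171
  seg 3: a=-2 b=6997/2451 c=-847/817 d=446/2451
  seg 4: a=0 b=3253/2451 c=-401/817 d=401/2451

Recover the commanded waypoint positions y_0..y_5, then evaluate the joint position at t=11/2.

y_0=3 y_1=5 y_2=-3 y_3=-2 y_4=0 y_5=1
S(11/2) = -661/817

y_0 = S_0(0) = a_0 = 3
y_1 = S_1(0) = a_1 = 5
y_2 = S_2(0) = a_2 = -3
y_3 = S_3(0) = a_3 = -2
y_4 = S_4(0) = a_4 = 0
y_5 = S_4(1) = 1
t_q=11/2 is in segment 3 (τ=1/2); S_3(τ)=-661/817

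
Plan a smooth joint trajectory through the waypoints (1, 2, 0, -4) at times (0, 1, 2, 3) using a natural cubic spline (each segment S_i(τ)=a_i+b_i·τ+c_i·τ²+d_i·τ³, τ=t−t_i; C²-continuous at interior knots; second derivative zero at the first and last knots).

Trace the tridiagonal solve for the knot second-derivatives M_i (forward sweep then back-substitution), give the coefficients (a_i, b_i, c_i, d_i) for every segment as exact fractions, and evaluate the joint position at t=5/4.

  seg 0: a=1 b=5/3 c=0 d=-2/3
  seg 1: a=2 b=-1/3 c=-2 d=1/3
  seg 2: a=0 b=-10/3 c=-1 d=1/3
S(5/4) = 115/64

Δ: Δ0=1, Δ1=-2, Δ2=-4
row 1: diag=4, rhs=-18; c'=1/4, d'=-9/2
row 2: denom=4−1·1/4=15/4; d'=(-12−1·-9/2)/(15/4)=-2
back: M2=-2
back: M1=-9/2−1/4·-2=-4
M: M0=0, M1=-4, M2=-2, M3=0
seg 0: a=1, c=M0/2=0, d=(M1−M0)/(6·1)=-2/3, b=Δ0−h0·(2M0+M1)/6=5/3
seg 1: a=2, c=M1/2=-2, d=(M2−M1)/(6·1)=1/3, b=Δ1−h1·(2M1+M2)/6=-1/3
seg 2: a=0, c=M2/2=-1, d=(M3−M2)/(6·1)=1/3, b=Δ2−h2·(2M2+M3)/6=-10/3
t_q=5/4 → seg 1, τ=1/4; S=2+-1/3·τ+-2·τ²+1/3·τ³=115/64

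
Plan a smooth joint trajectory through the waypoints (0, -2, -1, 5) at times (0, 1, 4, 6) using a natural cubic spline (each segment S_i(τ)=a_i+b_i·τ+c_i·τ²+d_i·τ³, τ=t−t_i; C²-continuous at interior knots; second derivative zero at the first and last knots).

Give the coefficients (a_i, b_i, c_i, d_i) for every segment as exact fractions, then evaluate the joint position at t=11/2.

Δ: Δ0=-2, Δ1=1/3, Δ2=3
row 1: diag=8, rhs=14; c'=3/8, d'=7/4
row 2: denom=10−3·3/8=71/8; d'=(16−3·7/4)/(71/8)=86/71
back: M2=86/71
back: M1=7/4−3/8·86/71=92/71
M: M0=0, M1=92/71, M2=86/71, M3=0
seg 0: a=0, c=M0/2=0, d=(M1−M0)/(6·1)=46/213, b=Δ0−h0·(2M0+M1)/6=-472/213
seg 1: a=-2, c=M1/2=46/71, d=(M2−M1)/(6·3)=-1/213, b=Δ1−h1·(2M1+M2)/6=-334/213
seg 2: a=-1, c=M2/2=43/71, d=(M3−M2)/(6·2)=-43/426, b=Δ2−h2·(2M2+M3)/6=467/213
t_q=11/2 → seg 2, τ=3/2; S=-1+467/213·τ+43/71·τ²+-43/426·τ³=3761/1136

  seg 0: a=0 b=-472/213 c=0 d=46/213
  seg 1: a=-2 b=-334/213 c=46/71 d=-1/213
  seg 2: a=-1 b=467/213 c=43/71 d=-43/426
S(11/2) = 3761/1136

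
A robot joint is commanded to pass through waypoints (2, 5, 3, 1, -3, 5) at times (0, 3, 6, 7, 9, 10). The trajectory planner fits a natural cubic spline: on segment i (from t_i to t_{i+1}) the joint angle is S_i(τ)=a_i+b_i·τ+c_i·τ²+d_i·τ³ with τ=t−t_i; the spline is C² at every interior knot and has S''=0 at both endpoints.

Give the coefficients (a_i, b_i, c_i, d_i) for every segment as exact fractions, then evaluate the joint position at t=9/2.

  seg 0: a=2 b=1879/1356 c=0 d=-523/12204
  seg 1: a=5 b=155/678 c=-523/1356 d=355/12204
  seg 2: a=3 b=-1763/1356 c=-14/113 d=-781/1356
  seg 3: a=1 b=-2221/678 c=-837/452 d=422/339
  seg 4: a=-3 b=2885/678 c=2539/452 d=-2539/1356
S(9/2) = 16537/3616

Δ: Δ0=1, Δ1=-2/3, Δ2=-2, Δ3=-2, Δ4=8
row 1: diag=12, rhs=-10; c'=1/4, d'=-5/6
row 2: denom=8−3·1/4=29/4; d'=(-8−3·-5/6)/(29/4)=-22/29
row 3: denom=6−1·4/29=170/29; d'=(0−1·-22/29)/(170/29)=11/85
row 4: denom=6−2·29/85=452/85; d'=(60−2·11/85)/(452/85)=2539/226
back: M4=2539/226
back: M3=11/85−29/85·2539/226=-837/226
back: M2=-22/29−4/29·-837/226=-28/113
back: M1=-5/6−1/4·-28/113=-523/678
M: M0=0, M1=-523/678, M2=-28/113, M3=-837/226, M4=2539/226, M5=0
seg 0: a=2, c=M0/2=0, d=(M1−M0)/(6·3)=-523/12204, b=Δ0−h0·(2M0+M1)/6=1879/1356
seg 1: a=5, c=M1/2=-523/1356, d=(M2−M1)/(6·3)=355/12204, b=Δ1−h1·(2M1+M2)/6=155/678
seg 2: a=3, c=M2/2=-14/113, d=(M3−M2)/(6·1)=-781/1356, b=Δ2−h2·(2M2+M3)/6=-1763/1356
seg 3: a=1, c=M3/2=-837/452, d=(M4−M3)/(6·2)=422/339, b=Δ3−h3·(2M3+M4)/6=-2221/678
seg 4: a=-3, c=M4/2=2539/452, d=(M5−M4)/(6·1)=-2539/1356, b=Δ4−h4·(2M4+M5)/6=2885/678
t_q=9/2 → seg 1, τ=3/2; S=5+155/678·τ+-523/1356·τ²+355/12204·τ³=16537/3616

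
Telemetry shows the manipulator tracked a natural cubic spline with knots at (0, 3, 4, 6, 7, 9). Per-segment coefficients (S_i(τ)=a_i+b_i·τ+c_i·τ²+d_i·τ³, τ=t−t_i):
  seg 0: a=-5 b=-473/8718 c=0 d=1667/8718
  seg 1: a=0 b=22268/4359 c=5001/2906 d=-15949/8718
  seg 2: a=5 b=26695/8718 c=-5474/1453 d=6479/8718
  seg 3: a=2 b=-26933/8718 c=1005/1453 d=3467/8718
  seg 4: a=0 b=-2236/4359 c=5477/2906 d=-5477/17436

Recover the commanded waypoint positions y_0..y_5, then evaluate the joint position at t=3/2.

y_0 = S_0(0) = a_0 = -5
y_1 = S_1(0) = a_1 = 0
y_2 = S_2(0) = a_2 = 5
y_3 = S_3(0) = a_3 = 2
y_4 = S_4(0) = a_4 = 0
y_5 = S_4(2) = 4
t_q=3/2 is in segment 0 (τ=3/2); S_0(τ)=-103129/23248

y_0=-5 y_1=0 y_2=5 y_3=2 y_4=0 y_5=4
S(3/2) = -103129/23248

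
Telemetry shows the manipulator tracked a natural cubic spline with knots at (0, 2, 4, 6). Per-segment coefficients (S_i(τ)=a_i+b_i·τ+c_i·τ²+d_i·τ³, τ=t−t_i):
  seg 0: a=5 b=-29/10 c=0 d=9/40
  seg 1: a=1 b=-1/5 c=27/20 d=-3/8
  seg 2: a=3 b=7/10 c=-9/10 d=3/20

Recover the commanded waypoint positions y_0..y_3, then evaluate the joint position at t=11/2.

y_0=5 y_1=1 y_2=3 y_3=2
S(11/2) = 81/32

y_0 = S_0(0) = a_0 = 5
y_1 = S_1(0) = a_1 = 1
y_2 = S_2(0) = a_2 = 3
y_3 = S_2(2) = 2
t_q=11/2 is in segment 2 (τ=3/2); S_2(τ)=81/32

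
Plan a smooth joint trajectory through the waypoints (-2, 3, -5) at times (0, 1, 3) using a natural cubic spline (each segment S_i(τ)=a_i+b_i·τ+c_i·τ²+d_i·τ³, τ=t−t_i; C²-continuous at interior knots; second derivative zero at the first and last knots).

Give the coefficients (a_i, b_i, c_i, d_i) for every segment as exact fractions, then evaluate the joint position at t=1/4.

Δ: Δ0=5, Δ1=-4
row 1: diag=6, rhs=-54; c'=1/3, d'=-9
back: M1=-9
M: M0=0, M1=-9, M2=0
seg 0: a=-2, c=M0/2=0, d=(M1−M0)/(6·1)=-3/2, b=Δ0−h0·(2M0+M1)/6=13/2
seg 1: a=3, c=M1/2=-9/2, d=(M2−M1)/(6·2)=3/4, b=Δ1−h1·(2M1+M2)/6=2
t_q=1/4 → seg 0, τ=1/4; S=-2+13/2·τ+0·τ²+-3/2·τ³=-51/128

  seg 0: a=-2 b=13/2 c=0 d=-3/2
  seg 1: a=3 b=2 c=-9/2 d=3/4
S(1/4) = -51/128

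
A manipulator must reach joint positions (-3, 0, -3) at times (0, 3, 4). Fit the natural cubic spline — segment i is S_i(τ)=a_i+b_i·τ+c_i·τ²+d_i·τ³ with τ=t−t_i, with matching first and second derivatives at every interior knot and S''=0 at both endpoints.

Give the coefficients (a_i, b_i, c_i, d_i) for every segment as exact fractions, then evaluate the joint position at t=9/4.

  seg 0: a=-3 b=5/2 c=0 d=-1/6
  seg 1: a=0 b=-2 c=-3/2 d=1/2
S(9/4) = 93/128

Δ: Δ0=1, Δ1=-3
row 1: diag=8, rhs=-24; c'=1/8, d'=-3
back: M1=-3
M: M0=0, M1=-3, M2=0
seg 0: a=-3, c=M0/2=0, d=(M1−M0)/(6·3)=-1/6, b=Δ0−h0·(2M0+M1)/6=5/2
seg 1: a=0, c=M1/2=-3/2, d=(M2−M1)/(6·1)=1/2, b=Δ1−h1·(2M1+M2)/6=-2
t_q=9/4 → seg 0, τ=9/4; S=-3+5/2·τ+0·τ²+-1/6·τ³=93/128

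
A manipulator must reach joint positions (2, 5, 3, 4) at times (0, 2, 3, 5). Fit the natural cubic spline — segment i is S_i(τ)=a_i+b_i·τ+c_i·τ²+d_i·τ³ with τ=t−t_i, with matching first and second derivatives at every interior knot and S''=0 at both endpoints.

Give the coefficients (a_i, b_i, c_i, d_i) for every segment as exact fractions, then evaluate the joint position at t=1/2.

  seg 0: a=2 b=199/70 c=0 d=-47/140
  seg 1: a=5 b=-83/70 c=-141/70 d=6/5
  seg 2: a=3 b=-113/70 c=111/70 d=-37/140
S(1/2) = 757/224

Δ: Δ0=3/2, Δ1=-2, Δ2=1/2
row 1: diag=6, rhs=-21; c'=1/6, d'=-7/2
row 2: denom=6−1·1/6=35/6; d'=(15−1·-7/2)/(35/6)=111/35
back: M2=111/35
back: M1=-7/2−1/6·111/35=-141/35
M: M0=0, M1=-141/35, M2=111/35, M3=0
seg 0: a=2, c=M0/2=0, d=(M1−M0)/(6·2)=-47/140, b=Δ0−h0·(2M0+M1)/6=199/70
seg 1: a=5, c=M1/2=-141/70, d=(M2−M1)/(6·1)=6/5, b=Δ1−h1·(2M1+M2)/6=-83/70
seg 2: a=3, c=M2/2=111/70, d=(M3−M2)/(6·2)=-37/140, b=Δ2−h2·(2M2+M3)/6=-113/70
t_q=1/2 → seg 0, τ=1/2; S=2+199/70·τ+0·τ²+-47/140·τ³=757/224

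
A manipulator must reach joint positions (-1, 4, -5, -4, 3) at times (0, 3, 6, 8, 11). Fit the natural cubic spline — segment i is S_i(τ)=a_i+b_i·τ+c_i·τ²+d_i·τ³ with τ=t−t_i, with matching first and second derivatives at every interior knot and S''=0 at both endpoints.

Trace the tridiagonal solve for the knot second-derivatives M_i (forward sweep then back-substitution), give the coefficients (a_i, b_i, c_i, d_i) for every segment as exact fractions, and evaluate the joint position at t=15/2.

Δ: Δ0=5/3, Δ1=-3, Δ2=1/2, Δ3=7/3
row 1: diag=12, rhs=-28; c'=1/4, d'=-7/3
row 2: denom=10−3·1/4=37/4; d'=(21−3·-7/3)/(37/4)=112/37
row 3: denom=10−2·8/37=354/37; d'=(11−2·112/37)/(354/37)=61/118
back: M3=61/118
back: M2=112/37−8/37·61/118=172/59
back: M1=-7/3−1/4·172/59=-542/177
M: M0=0, M1=-542/177, M2=172/59, M3=61/118, M4=0
seg 0: a=-1, c=M0/2=0, d=(M1−M0)/(6·3)=-271/1593, b=Δ0−h0·(2M0+M1)/6=566/177
seg 1: a=4, c=M1/2=-271/177, d=(M2−M1)/(6·3)=529/1593, b=Δ1−h1·(2M1+M2)/6=-247/177
seg 2: a=-5, c=M2/2=86/59, d=(M3−M2)/(6·2)=-283/1416, b=Δ2−h2·(2M2+M3)/6=-286/177
seg 3: a=-4, c=M3/2=61/236, d=(M4−M3)/(6·3)=-61/2124, b=Δ3−h3·(2M3+M4)/6=643/354
t_q=15/2 → seg 2, τ=3/2; S=-5+-286/177·τ+86/59·τ²+-283/1416·τ³=-18195/3776

  seg 0: a=-1 b=566/177 c=0 d=-271/1593
  seg 1: a=4 b=-247/177 c=-271/177 d=529/1593
  seg 2: a=-5 b=-286/177 c=86/59 d=-283/1416
  seg 3: a=-4 b=643/354 c=61/236 d=-61/2124
S(15/2) = -18195/3776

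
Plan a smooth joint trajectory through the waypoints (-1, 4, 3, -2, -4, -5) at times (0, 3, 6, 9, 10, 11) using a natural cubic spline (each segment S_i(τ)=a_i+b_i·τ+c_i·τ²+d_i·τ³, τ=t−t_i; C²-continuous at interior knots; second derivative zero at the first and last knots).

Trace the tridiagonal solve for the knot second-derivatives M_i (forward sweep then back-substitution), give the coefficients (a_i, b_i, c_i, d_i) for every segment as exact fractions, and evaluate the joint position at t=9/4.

  seg 0: a=-1 b=2654/1251 c=0 d=-569/11259
  seg 1: a=4 b=947/1251 c=-569/1251 d=343/11259
  seg 2: a=3 b=-1438/1251 c=-226/1251 d=31/11259
  seg 3: a=-2 b=-2701/1251 c=-65/417 d=394/1251
  seg 4: a=-4 b=-1909/1251 c=329/417 d=-329/1251
S(9/4) = 28447/8896

Δ: Δ0=5/3, Δ1=-1/3, Δ2=-5/3, Δ3=-2, Δ4=-1
row 1: diag=12, rhs=-12; c'=1/4, d'=-1
row 2: denom=12−3·1/4=45/4; d'=(-8−3·-1)/(45/4)=-4/9
row 3: denom=8−3·4/15=36/5; d'=(-2−3·-4/9)/(36/5)=-5/54
row 4: denom=4−1·5/36=139/36; d'=(6−1·-5/54)/(139/36)=658/417
back: M4=658/417
back: M3=-5/54−5/36·658/417=-130/417
back: M2=-4/9−4/15·-130/417=-452/1251
back: M1=-1−1/4·-452/1251=-1138/1251
M: M0=0, M1=-1138/1251, M2=-452/1251, M3=-130/417, M4=658/417, M5=0
seg 0: a=-1, c=M0/2=0, d=(M1−M0)/(6·3)=-569/11259, b=Δ0−h0·(2M0+M1)/6=2654/1251
seg 1: a=4, c=M1/2=-569/1251, d=(M2−M1)/(6·3)=343/11259, b=Δ1−h1·(2M1+M2)/6=947/1251
seg 2: a=3, c=M2/2=-226/1251, d=(M3−M2)/(6·3)=31/11259, b=Δ2−h2·(2M2+M3)/6=-1438/1251
seg 3: a=-2, c=M3/2=-65/417, d=(M4−M3)/(6·1)=394/1251, b=Δ3−h3·(2M3+M4)/6=-2701/1251
seg 4: a=-4, c=M4/2=329/417, d=(M5−M4)/(6·1)=-329/1251, b=Δ4−h4·(2M4+M5)/6=-1909/1251
t_q=9/4 → seg 0, τ=9/4; S=-1+2654/1251·τ+0·τ²+-569/11259·τ³=28447/8896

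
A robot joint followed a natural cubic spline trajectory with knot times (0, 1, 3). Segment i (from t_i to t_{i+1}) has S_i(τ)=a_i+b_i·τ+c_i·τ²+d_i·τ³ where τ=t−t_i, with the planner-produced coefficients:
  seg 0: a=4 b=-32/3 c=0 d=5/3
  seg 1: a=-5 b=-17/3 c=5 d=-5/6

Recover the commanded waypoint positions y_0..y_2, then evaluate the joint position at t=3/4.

y_0=4 y_1=-5 y_2=-3
S(3/4) = -211/64

y_0 = S_0(0) = a_0 = 4
y_1 = S_1(0) = a_1 = -5
y_2 = S_1(2) = -3
t_q=3/4 is in segment 0 (τ=3/4); S_0(τ)=-211/64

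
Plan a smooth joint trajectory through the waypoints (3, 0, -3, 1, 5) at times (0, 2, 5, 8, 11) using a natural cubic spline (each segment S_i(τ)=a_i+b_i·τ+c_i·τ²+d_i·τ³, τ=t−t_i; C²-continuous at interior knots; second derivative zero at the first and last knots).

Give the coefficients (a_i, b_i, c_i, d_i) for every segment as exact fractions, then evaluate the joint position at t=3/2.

  seg 0: a=3 b=-305/207 c=0 d=-11/1656
  seg 1: a=0 b=-643/414 c=-11/276 d=557/7452
  seg 2: a=-3 b=187/828 c=131/207 d=-655/7452
  seg 3: a=1 b=683/414 c=-131/828 d=131/7452
S(3/2) = 3389/4416

Δ: Δ0=-3/2, Δ1=-1, Δ2=4/3, Δ3=4/3
row 1: diag=10, rhs=3; c'=3/10, d'=3/10
row 2: denom=12−3·3/10=111/10; d'=(14−3·3/10)/(111/10)=131/111
row 3: denom=12−3·10/37=414/37; d'=(0−3·131/111)/(414/37)=-131/414
back: M3=-131/414
back: M2=131/111−10/37·-131/414=262/207
back: M1=3/10−3/10·262/207=-11/138
M: M0=0, M1=-11/138, M2=262/207, M3=-131/414, M4=0
seg 0: a=3, c=M0/2=0, d=(M1−M0)/(6·2)=-11/1656, b=Δ0−h0·(2M0+M1)/6=-305/207
seg 1: a=0, c=M1/2=-11/276, d=(M2−M1)/(6·3)=557/7452, b=Δ1−h1·(2M1+M2)/6=-643/414
seg 2: a=-3, c=M2/2=131/207, d=(M3−M2)/(6·3)=-655/7452, b=Δ2−h2·(2M2+M3)/6=187/828
seg 3: a=1, c=M3/2=-131/828, d=(M4−M3)/(6·3)=131/7452, b=Δ3−h3·(2M3+M4)/6=683/414
t_q=3/2 → seg 0, τ=3/2; S=3+-305/207·τ+0·τ²+-11/1656·τ³=3389/4416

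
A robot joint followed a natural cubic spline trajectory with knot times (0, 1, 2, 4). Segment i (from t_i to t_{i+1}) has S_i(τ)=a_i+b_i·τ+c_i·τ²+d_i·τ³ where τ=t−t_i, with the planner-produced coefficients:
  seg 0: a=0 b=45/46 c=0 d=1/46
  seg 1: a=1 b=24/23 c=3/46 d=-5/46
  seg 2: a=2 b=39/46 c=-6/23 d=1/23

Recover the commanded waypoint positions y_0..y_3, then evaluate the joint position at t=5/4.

y_0 = S_0(0) = a_0 = 0
y_1 = S_1(0) = a_1 = 1
y_2 = S_2(0) = a_2 = 2
y_3 = S_2(2) = 3
t_q=5/4 is in segment 1 (τ=1/4); S_1(τ)=3719/2944

y_0=0 y_1=1 y_2=2 y_3=3
S(5/4) = 3719/2944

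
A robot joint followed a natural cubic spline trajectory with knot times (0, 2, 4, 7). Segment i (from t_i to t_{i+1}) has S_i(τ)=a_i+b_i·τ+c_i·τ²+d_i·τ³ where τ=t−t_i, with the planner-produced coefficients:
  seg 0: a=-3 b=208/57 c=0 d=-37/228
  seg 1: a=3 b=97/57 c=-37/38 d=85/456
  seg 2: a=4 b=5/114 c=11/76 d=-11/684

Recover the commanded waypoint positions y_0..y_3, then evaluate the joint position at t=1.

y_0=-3 y_1=3 y_2=4 y_3=5
S(1) = 37/76

y_0 = S_0(0) = a_0 = -3
y_1 = S_1(0) = a_1 = 3
y_2 = S_2(0) = a_2 = 4
y_3 = S_2(3) = 5
t_q=1 is in segment 0 (τ=1); S_0(τ)=37/76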